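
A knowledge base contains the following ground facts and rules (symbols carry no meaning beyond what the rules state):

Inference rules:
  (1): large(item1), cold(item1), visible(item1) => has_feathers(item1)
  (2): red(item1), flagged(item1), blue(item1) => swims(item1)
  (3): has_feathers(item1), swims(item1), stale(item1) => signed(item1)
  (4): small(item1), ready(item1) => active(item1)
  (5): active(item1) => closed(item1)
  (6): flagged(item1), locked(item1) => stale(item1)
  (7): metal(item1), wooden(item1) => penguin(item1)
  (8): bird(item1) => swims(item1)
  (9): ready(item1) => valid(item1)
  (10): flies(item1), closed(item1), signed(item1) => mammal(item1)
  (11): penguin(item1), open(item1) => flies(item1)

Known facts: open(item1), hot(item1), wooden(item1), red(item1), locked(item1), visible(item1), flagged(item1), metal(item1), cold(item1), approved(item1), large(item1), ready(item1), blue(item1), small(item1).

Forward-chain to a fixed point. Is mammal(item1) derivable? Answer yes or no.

yes

[1] (1) [large(item1), cold(item1), visible(item1) => has_feathers(item1)]; (2) [red(item1), flagged(item1), blue(item1) => swims(item1)]; (4) [small(item1), ready(item1) => active(item1)]; (6) [flagged(item1), locked(item1) => stale(item1)]; (7) [metal(item1), wooden(item1) => penguin(item1)]; (9) [ready(item1) => valid(item1)]. ⇒ new: has_feathers(item1), swims(item1), active(item1), stale(item1), penguin(item1), valid(item1).
[2] (3) [has_feathers(item1), swims(item1), stale(item1) => signed(item1)]; (5) [active(item1) => closed(item1)]; (11) [penguin(item1), open(item1) => flies(item1)]. ⇒ new: signed(item1), closed(item1), flies(item1).
[3] (10) [flies(item1), closed(item1), signed(item1) => mammal(item1)]. ⇒ new: mammal(item1).
mammal(item1) appears in round 3, so it is derivable.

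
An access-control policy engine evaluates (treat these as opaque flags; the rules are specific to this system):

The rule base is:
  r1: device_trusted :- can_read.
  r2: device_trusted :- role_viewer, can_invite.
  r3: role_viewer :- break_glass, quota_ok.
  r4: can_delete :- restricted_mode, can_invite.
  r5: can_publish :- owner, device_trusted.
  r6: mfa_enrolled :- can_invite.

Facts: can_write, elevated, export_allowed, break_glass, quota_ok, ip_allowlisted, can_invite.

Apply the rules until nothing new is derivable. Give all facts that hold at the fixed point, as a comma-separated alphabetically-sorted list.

break_glass, can_invite, can_write, device_trusted, elevated, export_allowed, ip_allowlisted, mfa_enrolled, quota_ok, role_viewer

Round 1 fires r3, r6, giving role_viewer, mfa_enrolled.
Round 2 fires r2, giving device_trusted.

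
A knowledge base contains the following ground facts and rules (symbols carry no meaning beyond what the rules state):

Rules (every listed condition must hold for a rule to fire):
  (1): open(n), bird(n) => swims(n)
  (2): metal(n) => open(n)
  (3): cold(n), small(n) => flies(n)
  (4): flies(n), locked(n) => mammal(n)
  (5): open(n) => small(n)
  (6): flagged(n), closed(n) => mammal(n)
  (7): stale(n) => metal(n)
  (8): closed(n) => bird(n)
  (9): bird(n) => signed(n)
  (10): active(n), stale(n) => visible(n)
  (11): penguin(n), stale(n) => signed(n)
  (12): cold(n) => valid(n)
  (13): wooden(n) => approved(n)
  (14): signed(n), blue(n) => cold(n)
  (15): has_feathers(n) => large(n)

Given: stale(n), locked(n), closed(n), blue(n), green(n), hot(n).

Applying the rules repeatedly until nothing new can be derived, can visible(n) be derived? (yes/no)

Round 1: (7) [stale(n) => metal(n)]; (8) [closed(n) => bird(n)]. Adds metal(n), bird(n).
Round 2: (2) [metal(n) => open(n)]; (9) [bird(n) => signed(n)]. Adds open(n), signed(n).
Round 3: (1) [open(n), bird(n) => swims(n)]; (5) [open(n) => small(n)]; (14) [signed(n), blue(n) => cold(n)]. Adds swims(n), small(n), cold(n).
Round 4: (3) [cold(n), small(n) => flies(n)]; (12) [cold(n) => valid(n)]. Adds flies(n), valid(n).
Round 5: (4) [flies(n), locked(n) => mammal(n)]. Adds mammal(n).
Fixed point reached. visible(n) is concluded only by (10); (10) needs active(n) (never derived).

no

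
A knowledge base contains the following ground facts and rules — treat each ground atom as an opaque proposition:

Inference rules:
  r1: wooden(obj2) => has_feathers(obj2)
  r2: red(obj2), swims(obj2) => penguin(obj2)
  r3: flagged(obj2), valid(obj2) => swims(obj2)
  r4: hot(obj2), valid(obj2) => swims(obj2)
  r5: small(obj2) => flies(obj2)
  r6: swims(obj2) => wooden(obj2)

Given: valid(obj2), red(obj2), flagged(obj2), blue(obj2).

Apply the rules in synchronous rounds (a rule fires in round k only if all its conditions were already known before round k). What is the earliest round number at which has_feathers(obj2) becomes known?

Round 1 fires r3, giving swims(obj2).
Round 2 fires r2, r6, giving penguin(obj2), wooden(obj2).
Round 3 fires r1, giving has_feathers(obj2).
has_feathers(obj2) first appears in round 3.

3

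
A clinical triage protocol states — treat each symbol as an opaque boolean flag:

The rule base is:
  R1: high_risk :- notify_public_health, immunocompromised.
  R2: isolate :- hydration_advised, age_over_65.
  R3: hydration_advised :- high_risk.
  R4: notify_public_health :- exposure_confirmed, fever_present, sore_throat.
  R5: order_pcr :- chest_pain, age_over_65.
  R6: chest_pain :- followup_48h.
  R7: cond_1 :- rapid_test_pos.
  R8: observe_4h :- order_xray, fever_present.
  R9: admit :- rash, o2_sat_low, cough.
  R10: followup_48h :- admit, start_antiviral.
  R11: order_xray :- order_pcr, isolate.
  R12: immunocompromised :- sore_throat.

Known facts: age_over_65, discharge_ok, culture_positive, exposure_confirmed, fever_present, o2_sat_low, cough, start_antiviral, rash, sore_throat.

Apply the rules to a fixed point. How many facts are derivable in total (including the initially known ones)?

21

Round 1 — R4, R9, R12, derive notify_public_health, admit, immunocompromised.
Round 2 — R1, R10, derive high_risk, followup_48h.
Round 3 — R3, R6, derive hydration_advised, chest_pain.
Round 4 — R2, R5, derive isolate, order_pcr.
Round 5 — R11, derive order_xray.
Round 6 — R8, derive observe_4h.
Closure: {admit, age_over_65, chest_pain, cough, culture_positive, discharge_ok, exposure_confirmed, fever_present, followup_48h, high_risk, hydration_advised, immunocompromised, isolate, notify_public_health, o2_sat_low, observe_4h, order_pcr, order_xray, rash, sore_throat, start_antiviral} — 21 facts.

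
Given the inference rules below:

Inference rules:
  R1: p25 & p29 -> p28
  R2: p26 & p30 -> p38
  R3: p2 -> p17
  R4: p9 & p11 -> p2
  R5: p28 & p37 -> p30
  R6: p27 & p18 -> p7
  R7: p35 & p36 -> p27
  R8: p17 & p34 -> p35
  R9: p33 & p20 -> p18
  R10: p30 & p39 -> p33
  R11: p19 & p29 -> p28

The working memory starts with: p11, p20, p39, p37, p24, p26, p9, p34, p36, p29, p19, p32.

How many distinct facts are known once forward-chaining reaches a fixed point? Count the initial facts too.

Round 1 fires R4, R11, giving p2, p28.
Round 2 fires R3, R5, giving p17, p30.
Round 3 fires R2, R8, R10, giving p38, p35, p33.
Round 4 fires R7, R9, giving p27, p18.
Round 5 fires R6, giving p7.
Closure: {p11, p17, p18, p19, p2, p20, p24, p26, p27, p28, p29, p30, p32, p33, p34, p35, p36, p37, p38, p39, p7, p9} — 22 facts.

22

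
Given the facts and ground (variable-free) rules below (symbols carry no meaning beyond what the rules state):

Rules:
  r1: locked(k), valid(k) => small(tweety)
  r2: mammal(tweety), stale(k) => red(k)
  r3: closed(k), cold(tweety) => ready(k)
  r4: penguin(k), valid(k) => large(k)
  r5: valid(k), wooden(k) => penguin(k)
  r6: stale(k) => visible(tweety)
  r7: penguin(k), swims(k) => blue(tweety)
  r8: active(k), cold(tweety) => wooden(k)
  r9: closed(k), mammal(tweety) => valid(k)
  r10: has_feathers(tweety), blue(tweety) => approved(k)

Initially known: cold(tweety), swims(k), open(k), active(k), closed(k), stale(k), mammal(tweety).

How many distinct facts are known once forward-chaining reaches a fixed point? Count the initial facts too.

Round 1: r2 [mammal(tweety), stale(k) => red(k)]; r3 [closed(k), cold(tweety) => ready(k)]; r6 [stale(k) => visible(tweety)]; r8 [active(k), cold(tweety) => wooden(k)]; r9 [closed(k), mammal(tweety) => valid(k)]. New: red(k), ready(k), visible(tweety), wooden(k), valid(k).
Round 2: r5 [valid(k), wooden(k) => penguin(k)]. New: penguin(k).
Round 3: r4 [penguin(k), valid(k) => large(k)]; r7 [penguin(k), swims(k) => blue(tweety)]. New: large(k), blue(tweety).
Closure: {active(k), blue(tweety), closed(k), cold(tweety), large(k), mammal(tweety), open(k), penguin(k), ready(k), red(k), stale(k), swims(k), valid(k), visible(tweety), wooden(k)} — 15 facts.

15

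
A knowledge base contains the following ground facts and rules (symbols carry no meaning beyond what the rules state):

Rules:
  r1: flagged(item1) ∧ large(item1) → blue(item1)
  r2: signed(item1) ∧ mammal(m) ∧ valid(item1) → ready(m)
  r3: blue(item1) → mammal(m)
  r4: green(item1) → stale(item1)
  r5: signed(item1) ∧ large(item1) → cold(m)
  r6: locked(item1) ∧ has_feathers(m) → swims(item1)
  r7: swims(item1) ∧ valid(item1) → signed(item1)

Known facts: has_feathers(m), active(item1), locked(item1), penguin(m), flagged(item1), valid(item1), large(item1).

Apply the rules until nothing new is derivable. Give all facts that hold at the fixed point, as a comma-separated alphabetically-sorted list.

Round 1 — r1, r6, derive blue(item1), swims(item1).
Round 2 — r3, r7, derive mammal(m), signed(item1).
Round 3 — r2, r5, derive ready(m), cold(m).

active(item1), blue(item1), cold(m), flagged(item1), has_feathers(m), large(item1), locked(item1), mammal(m), penguin(m), ready(m), signed(item1), swims(item1), valid(item1)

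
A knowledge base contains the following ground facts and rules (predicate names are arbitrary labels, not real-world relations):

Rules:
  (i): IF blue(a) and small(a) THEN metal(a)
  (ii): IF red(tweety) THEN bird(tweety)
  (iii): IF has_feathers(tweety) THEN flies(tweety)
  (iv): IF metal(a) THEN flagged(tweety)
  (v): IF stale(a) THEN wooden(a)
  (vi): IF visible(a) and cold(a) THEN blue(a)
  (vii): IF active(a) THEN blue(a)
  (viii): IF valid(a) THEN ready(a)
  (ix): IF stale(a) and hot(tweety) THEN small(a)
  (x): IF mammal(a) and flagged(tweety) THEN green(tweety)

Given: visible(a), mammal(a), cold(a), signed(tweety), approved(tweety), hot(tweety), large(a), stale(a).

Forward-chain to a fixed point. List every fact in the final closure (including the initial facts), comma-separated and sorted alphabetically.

Round 1: (v) [IF stale(a) THEN wooden(a)]; (vi) [IF visible(a) and cold(a) THEN blue(a)]; (ix) [IF stale(a) and hot(tweety) THEN small(a)]. Adds wooden(a), blue(a), small(a).
Round 2: (i) [IF blue(a) and small(a) THEN metal(a)]. Adds metal(a).
Round 3: (iv) [IF metal(a) THEN flagged(tweety)]. Adds flagged(tweety).
Round 4: (x) [IF mammal(a) and flagged(tweety) THEN green(tweety)]. Adds green(tweety).

approved(tweety), blue(a), cold(a), flagged(tweety), green(tweety), hot(tweety), large(a), mammal(a), metal(a), signed(tweety), small(a), stale(a), visible(a), wooden(a)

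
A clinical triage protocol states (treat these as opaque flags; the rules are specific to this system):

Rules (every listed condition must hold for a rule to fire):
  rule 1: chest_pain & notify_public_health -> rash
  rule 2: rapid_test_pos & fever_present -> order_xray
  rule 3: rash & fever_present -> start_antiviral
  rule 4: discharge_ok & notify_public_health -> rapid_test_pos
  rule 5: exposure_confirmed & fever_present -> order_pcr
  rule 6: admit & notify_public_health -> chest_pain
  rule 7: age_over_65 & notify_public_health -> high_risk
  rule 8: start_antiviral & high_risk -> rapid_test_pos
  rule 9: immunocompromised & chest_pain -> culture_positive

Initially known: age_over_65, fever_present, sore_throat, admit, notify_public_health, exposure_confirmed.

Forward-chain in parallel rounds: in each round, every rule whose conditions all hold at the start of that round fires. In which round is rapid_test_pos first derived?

Round 1 — rule 5, rule 6, rule 7, derive order_pcr, chest_pain, high_risk.
Round 2 — rule 1, derive rash.
Round 3 — rule 3, derive start_antiviral.
Round 4 — rule 8, derive rapid_test_pos.
rapid_test_pos first appears in round 4.

4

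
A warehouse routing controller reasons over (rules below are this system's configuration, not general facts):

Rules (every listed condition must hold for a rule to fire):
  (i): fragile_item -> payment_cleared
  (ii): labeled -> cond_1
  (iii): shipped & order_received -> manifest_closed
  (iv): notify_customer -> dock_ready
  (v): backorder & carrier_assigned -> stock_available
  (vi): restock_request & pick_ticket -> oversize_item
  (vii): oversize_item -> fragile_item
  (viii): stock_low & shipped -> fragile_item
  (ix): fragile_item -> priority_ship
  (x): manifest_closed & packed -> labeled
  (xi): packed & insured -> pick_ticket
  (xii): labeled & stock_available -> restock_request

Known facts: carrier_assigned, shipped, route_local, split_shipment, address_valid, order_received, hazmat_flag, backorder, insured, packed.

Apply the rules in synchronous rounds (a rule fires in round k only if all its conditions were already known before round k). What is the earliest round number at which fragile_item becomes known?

Round 1 — (iii), (v), (xi), derive manifest_closed, stock_available, pick_ticket.
Round 2 — (x), derive labeled.
Round 3 — (ii), (xii), derive cond_1, restock_request.
Round 4 — (vi), derive oversize_item.
Round 5 — (vii), derive fragile_item.
fragile_item first appears in round 5.

5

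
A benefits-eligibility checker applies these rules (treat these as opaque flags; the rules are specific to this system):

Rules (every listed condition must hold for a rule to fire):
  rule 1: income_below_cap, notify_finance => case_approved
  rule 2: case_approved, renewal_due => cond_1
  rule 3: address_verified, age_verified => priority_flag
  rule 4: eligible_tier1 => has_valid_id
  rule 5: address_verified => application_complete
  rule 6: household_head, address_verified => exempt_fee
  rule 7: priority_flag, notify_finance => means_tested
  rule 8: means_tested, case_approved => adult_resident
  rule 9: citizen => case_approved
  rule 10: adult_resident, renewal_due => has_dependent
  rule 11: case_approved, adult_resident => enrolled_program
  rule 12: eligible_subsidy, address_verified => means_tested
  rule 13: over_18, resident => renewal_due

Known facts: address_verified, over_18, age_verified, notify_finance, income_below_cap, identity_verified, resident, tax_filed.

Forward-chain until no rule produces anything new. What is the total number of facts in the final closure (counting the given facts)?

17

Round 1: rule 1 [income_below_cap, notify_finance => case_approved]; rule 3 [address_verified, age_verified => priority_flag]; rule 5 [address_verified => application_complete]; rule 13 [over_18, resident => renewal_due]. New: case_approved, priority_flag, application_complete, renewal_due.
Round 2: rule 2 [case_approved, renewal_due => cond_1]; rule 7 [priority_flag, notify_finance => means_tested]. New: cond_1, means_tested.
Round 3: rule 8 [means_tested, case_approved => adult_resident]. New: adult_resident.
Round 4: rule 10 [adult_resident, renewal_due => has_dependent]; rule 11 [case_approved, adult_resident => enrolled_program]. New: has_dependent, enrolled_program.
Closure: {address_verified, adult_resident, age_verified, application_complete, case_approved, cond_1, enrolled_program, has_dependent, identity_verified, income_below_cap, means_tested, notify_finance, over_18, priority_flag, renewal_due, resident, tax_filed} — 17 facts.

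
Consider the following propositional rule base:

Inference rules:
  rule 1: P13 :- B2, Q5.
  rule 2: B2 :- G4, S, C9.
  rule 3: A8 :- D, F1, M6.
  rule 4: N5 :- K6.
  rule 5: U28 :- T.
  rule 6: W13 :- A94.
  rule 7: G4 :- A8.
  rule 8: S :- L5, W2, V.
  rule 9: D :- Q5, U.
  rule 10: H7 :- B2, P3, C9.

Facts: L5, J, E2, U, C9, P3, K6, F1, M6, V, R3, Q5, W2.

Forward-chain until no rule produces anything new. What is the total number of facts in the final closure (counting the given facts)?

21

Round 1: rule 4 [N5 :- K6.]; rule 8 [S :- L5, W2, V.]; rule 9 [D :- Q5, U.]. New: N5, S, D.
Round 2: rule 3 [A8 :- D, F1, M6.]. New: A8.
Round 3: rule 7 [G4 :- A8.]. New: G4.
Round 4: rule 2 [B2 :- G4, S, C9.]. New: B2.
Round 5: rule 1 [P13 :- B2, Q5.]; rule 10 [H7 :- B2, P3, C9.]. New: P13, H7.
Closure: {A8, B2, C9, D, E2, F1, G4, H7, J, K6, L5, M6, N5, P13, P3, Q5, R3, S, U, V, W2} — 21 facts.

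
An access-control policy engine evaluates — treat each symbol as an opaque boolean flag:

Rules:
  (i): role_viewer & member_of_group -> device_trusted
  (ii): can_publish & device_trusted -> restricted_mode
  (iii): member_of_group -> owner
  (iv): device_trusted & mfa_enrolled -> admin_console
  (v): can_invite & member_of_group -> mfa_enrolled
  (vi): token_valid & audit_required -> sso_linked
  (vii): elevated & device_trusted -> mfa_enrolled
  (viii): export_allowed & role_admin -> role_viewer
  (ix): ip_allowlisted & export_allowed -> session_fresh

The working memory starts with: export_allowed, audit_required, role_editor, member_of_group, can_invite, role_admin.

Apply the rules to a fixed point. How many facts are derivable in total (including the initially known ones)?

Round 1: (iii) [member_of_group -> owner]; (v) [can_invite & member_of_group -> mfa_enrolled]; (viii) [export_allowed & role_admin -> role_viewer]. Adds owner, mfa_enrolled, role_viewer.
Round 2: (i) [role_viewer & member_of_group -> device_trusted]. Adds device_trusted.
Round 3: (iv) [device_trusted & mfa_enrolled -> admin_console]. Adds admin_console.
Closure: {admin_console, audit_required, can_invite, device_trusted, export_allowed, member_of_group, mfa_enrolled, owner, role_admin, role_editor, role_viewer} — 11 facts.

11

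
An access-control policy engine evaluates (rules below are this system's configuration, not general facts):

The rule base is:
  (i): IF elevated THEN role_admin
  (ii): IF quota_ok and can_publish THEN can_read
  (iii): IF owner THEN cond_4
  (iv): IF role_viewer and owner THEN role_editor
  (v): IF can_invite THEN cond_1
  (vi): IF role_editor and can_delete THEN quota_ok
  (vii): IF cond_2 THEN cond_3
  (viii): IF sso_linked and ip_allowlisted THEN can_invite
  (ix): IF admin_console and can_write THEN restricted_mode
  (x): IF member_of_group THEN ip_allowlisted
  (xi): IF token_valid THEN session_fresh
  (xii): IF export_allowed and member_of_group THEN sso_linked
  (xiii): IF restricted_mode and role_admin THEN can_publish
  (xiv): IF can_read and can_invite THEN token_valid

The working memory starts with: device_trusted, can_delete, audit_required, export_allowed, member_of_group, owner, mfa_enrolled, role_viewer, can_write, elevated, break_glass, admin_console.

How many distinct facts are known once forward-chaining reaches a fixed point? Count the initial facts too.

Round 1: (i) [IF elevated THEN role_admin]; (iii) [IF owner THEN cond_4]; (iv) [IF role_viewer and owner THEN role_editor]; (ix) [IF admin_console and can_write THEN restricted_mode]; (x) [IF member_of_group THEN ip_allowlisted]; (xii) [IF export_allowed and member_of_group THEN sso_linked]. Adds role_admin, cond_4, role_editor, restricted_mode, ip_allowlisted, sso_linked.
Round 2: (vi) [IF role_editor and can_delete THEN quota_ok]; (viii) [IF sso_linked and ip_allowlisted THEN can_invite]; (xiii) [IF restricted_mode and role_admin THEN can_publish]. Adds quota_ok, can_invite, can_publish.
Round 3: (ii) [IF quota_ok and can_publish THEN can_read]; (v) [IF can_invite THEN cond_1]. Adds can_read, cond_1.
Round 4: (xiv) [IF can_read and can_invite THEN token_valid]. Adds token_valid.
Round 5: (xi) [IF token_valid THEN session_fresh]. Adds session_fresh.
Closure: {admin_console, audit_required, break_glass, can_delete, can_invite, can_publish, can_read, can_write, cond_1, cond_4, device_trusted, elevated, export_allowed, ip_allowlisted, member_of_group, mfa_enrolled, owner, quota_ok, restricted_mode, role_admin, role_editor, role_viewer, session_fresh, sso_linked, token_valid} — 25 facts.

25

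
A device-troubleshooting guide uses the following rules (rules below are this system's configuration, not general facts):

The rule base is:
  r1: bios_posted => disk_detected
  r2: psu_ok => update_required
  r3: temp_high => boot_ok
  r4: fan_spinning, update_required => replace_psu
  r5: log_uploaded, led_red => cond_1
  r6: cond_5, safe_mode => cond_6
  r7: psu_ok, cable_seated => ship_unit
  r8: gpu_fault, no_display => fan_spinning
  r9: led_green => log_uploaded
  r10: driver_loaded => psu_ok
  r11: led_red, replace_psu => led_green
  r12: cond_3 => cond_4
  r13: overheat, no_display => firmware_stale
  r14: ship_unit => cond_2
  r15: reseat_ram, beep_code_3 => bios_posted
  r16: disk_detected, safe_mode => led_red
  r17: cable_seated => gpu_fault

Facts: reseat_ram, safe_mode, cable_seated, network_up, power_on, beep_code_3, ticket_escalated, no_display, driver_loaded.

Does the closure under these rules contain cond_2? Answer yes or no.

yes

Round 1: r10 [driver_loaded => psu_ok]; r15 [reseat_ram, beep_code_3 => bios_posted]; r17 [cable_seated => gpu_fault]. New: psu_ok, bios_posted, gpu_fault.
Round 2: r1 [bios_posted => disk_detected]; r2 [psu_ok => update_required]; r7 [psu_ok, cable_seated => ship_unit]; r8 [gpu_fault, no_display => fan_spinning]. New: disk_detected, update_required, ship_unit, fan_spinning.
Round 3: r4 [fan_spinning, update_required => replace_psu]; r14 [ship_unit => cond_2]; r16 [disk_detected, safe_mode => led_red]. New: replace_psu, cond_2, led_red.
Round 4: r11 [led_red, replace_psu => led_green]. New: led_green.
Round 5: r9 [led_green => log_uploaded]. New: log_uploaded.
Round 6: r5 [log_uploaded, led_red => cond_1]. New: cond_1.
cond_2 appears in round 3, so it is derivable.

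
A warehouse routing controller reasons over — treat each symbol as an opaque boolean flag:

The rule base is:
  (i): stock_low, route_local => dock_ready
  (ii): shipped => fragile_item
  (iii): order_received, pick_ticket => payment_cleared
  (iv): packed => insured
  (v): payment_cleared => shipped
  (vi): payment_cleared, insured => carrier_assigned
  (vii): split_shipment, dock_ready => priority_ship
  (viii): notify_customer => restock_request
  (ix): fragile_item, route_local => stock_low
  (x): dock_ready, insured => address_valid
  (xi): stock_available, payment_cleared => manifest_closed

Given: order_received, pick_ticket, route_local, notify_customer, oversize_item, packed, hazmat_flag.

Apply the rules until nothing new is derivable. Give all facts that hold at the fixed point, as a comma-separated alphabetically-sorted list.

[1] (iii) [order_received, pick_ticket => payment_cleared]; (iv) [packed => insured]; (viii) [notify_customer => restock_request]. ⇒ new: payment_cleared, insured, restock_request.
[2] (v) [payment_cleared => shipped]; (vi) [payment_cleared, insured => carrier_assigned]. ⇒ new: shipped, carrier_assigned.
[3] (ii) [shipped => fragile_item]. ⇒ new: fragile_item.
[4] (ix) [fragile_item, route_local => stock_low]. ⇒ new: stock_low.
[5] (i) [stock_low, route_local => dock_ready]. ⇒ new: dock_ready.
[6] (x) [dock_ready, insured => address_valid]. ⇒ new: address_valid.

address_valid, carrier_assigned, dock_ready, fragile_item, hazmat_flag, insured, notify_customer, order_received, oversize_item, packed, payment_cleared, pick_ticket, restock_request, route_local, shipped, stock_low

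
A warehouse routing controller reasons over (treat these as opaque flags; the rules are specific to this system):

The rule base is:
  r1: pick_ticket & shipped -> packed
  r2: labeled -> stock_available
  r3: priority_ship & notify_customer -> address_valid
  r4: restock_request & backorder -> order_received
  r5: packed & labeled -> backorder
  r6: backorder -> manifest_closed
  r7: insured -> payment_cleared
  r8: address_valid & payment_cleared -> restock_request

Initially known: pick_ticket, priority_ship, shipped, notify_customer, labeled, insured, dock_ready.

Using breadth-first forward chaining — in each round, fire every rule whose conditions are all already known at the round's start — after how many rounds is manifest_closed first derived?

Round 1 — r1, r2, r3, r7, derive packed, stock_available, address_valid, payment_cleared.
Round 2 — r5, r8, derive backorder, restock_request.
Round 3 — r4, r6, derive order_received, manifest_closed.
manifest_closed first appears in round 3.

3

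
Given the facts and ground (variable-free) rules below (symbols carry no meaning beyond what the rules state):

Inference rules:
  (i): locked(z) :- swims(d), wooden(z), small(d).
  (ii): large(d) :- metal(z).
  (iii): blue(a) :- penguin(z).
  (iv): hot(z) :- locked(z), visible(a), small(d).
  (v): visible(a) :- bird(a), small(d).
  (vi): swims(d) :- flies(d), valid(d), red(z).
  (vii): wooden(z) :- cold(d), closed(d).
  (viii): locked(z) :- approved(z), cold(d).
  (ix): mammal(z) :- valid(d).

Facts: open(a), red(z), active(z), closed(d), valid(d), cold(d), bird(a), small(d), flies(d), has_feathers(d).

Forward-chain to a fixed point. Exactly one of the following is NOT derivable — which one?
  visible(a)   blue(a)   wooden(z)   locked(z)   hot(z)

Round 1 fires (v), (vi), (vii), (ix), giving visible(a), swims(d), wooden(z), mammal(z).
Round 2 fires (i), giving locked(z).
Round 3 fires (iv), giving hot(z).
Derived: wooden(z) (round 1), hot(z) (round 3), visible(a) (round 1), locked(z) (round 2). blue(a) never appears in any round.

blue(a)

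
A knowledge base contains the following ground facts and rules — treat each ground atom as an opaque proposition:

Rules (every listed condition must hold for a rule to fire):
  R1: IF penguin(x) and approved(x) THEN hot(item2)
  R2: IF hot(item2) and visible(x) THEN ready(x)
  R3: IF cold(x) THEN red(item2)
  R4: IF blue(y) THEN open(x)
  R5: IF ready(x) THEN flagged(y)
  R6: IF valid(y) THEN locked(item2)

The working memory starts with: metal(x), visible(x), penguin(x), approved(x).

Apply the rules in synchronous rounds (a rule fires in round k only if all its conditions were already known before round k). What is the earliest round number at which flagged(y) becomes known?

3

Round 1 fires R1, giving hot(item2).
Round 2 fires R2, giving ready(x).
Round 3 fires R5, giving flagged(y).
flagged(y) first appears in round 3.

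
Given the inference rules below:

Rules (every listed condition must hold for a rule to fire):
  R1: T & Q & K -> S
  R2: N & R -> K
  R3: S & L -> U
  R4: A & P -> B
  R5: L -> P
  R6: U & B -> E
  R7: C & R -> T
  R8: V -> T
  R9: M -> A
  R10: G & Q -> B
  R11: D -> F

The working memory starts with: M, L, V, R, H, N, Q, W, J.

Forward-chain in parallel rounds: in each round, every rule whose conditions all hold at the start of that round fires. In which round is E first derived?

4

Round 1 fires R2, R5, R8, R9, giving K, P, T, A.
Round 2 fires R1, R4, giving S, B.
Round 3 fires R3, giving U.
Round 4 fires R6, giving E.
E first appears in round 4.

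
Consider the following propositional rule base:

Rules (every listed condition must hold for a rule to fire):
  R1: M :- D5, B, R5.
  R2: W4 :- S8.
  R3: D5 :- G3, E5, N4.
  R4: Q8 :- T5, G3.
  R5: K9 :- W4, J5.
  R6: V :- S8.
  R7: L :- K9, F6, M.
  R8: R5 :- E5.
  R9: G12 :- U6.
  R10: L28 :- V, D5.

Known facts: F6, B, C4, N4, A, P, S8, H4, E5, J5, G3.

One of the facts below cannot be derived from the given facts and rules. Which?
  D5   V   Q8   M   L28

Round 1: R2 [W4 :- S8.]; R3 [D5 :- G3, E5, N4.]; R6 [V :- S8.]; R8 [R5 :- E5.]. New: W4, D5, V, R5.
Round 2: R1 [M :- D5, B, R5.]; R5 [K9 :- W4, J5.]; R10 [L28 :- V, D5.]. New: M, K9, L28.
Round 3: R7 [L :- K9, F6, M.]. New: L.
Derived: L28 (round 2), M (round 2), V (round 1), D5 (round 1). Q8 never appears in any round.

Q8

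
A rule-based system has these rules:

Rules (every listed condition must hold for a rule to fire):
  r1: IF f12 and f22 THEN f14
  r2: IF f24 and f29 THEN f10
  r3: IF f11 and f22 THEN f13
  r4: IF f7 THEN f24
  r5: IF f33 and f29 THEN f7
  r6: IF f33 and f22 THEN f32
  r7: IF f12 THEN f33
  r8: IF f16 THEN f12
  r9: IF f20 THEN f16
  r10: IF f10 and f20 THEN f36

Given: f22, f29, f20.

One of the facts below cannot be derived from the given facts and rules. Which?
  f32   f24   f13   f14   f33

f13

[1] r9 [IF f20 THEN f16]. ⇒ new: f16.
[2] r8 [IF f16 THEN f12]. ⇒ new: f12.
[3] r1 [IF f12 and f22 THEN f14]; r7 [IF f12 THEN f33]. ⇒ new: f14, f33.
[4] r5 [IF f33 and f29 THEN f7]; r6 [IF f33 and f22 THEN f32]. ⇒ new: f7, f32.
[5] r4 [IF f7 THEN f24]. ⇒ new: f24.
[6] r2 [IF f24 and f29 THEN f10]. ⇒ new: f10.
[7] r10 [IF f10 and f20 THEN f36]. ⇒ new: f36.
Derived: f24 (round 5), f33 (round 3), f32 (round 4), f14 (round 3). f13 never appears in any round.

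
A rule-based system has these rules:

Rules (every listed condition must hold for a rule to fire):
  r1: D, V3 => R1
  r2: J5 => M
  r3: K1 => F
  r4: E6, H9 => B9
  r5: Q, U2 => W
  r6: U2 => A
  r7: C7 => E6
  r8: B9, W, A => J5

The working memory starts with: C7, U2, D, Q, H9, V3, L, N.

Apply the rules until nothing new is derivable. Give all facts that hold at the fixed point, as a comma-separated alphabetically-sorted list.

[1] r1 [D, V3 => R1]; r5 [Q, U2 => W]; r6 [U2 => A]; r7 [C7 => E6]. ⇒ new: R1, W, A, E6.
[2] r4 [E6, H9 => B9]. ⇒ new: B9.
[3] r8 [B9, W, A => J5]. ⇒ new: J5.
[4] r2 [J5 => M]. ⇒ new: M.

A, B9, C7, D, E6, H9, J5, L, M, N, Q, R1, U2, V3, W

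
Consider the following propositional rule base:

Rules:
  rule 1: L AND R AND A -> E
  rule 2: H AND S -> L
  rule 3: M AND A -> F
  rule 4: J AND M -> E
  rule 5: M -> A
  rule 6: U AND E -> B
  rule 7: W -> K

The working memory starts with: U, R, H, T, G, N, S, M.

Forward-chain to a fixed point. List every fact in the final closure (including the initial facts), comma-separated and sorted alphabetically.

A, B, E, F, G, H, L, M, N, R, S, T, U

Round 1: rule 2 [H AND S -> L]; rule 5 [M -> A]. New: L, A.
Round 2: rule 1 [L AND R AND A -> E]; rule 3 [M AND A -> F]. New: E, F.
Round 3: rule 6 [U AND E -> B]. New: B.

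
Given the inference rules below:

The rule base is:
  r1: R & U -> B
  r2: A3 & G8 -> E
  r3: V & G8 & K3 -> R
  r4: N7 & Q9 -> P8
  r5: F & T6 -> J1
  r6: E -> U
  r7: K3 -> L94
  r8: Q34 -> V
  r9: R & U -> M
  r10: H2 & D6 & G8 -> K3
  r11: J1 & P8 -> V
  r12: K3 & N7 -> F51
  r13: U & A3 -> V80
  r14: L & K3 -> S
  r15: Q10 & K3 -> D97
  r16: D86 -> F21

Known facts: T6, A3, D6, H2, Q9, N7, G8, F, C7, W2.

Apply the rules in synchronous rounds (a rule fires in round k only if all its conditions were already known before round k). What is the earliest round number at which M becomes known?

4

Round 1: r2 [A3 & G8 -> E]; r4 [N7 & Q9 -> P8]; r5 [F & T6 -> J1]; r10 [H2 & D6 & G8 -> K3]. New: E, P8, J1, K3.
Round 2: r6 [E -> U]; r7 [K3 -> L94]; r11 [J1 & P8 -> V]; r12 [K3 & N7 -> F51]. New: U, L94, V, F51.
Round 3: r3 [V & G8 & K3 -> R]; r13 [U & A3 -> V80]. New: R, V80.
Round 4: r1 [R & U -> B]; r9 [R & U -> M]. New: B, M.
M first appears in round 4.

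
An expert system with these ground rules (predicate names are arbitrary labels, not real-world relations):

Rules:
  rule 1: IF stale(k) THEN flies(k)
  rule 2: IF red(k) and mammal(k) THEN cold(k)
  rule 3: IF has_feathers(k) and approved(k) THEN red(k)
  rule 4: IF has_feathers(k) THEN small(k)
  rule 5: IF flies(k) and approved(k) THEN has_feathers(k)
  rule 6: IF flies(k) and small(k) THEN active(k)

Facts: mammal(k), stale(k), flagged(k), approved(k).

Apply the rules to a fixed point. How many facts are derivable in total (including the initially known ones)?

10

Round 1: rule 1 [IF stale(k) THEN flies(k)]. New: flies(k).
Round 2: rule 5 [IF flies(k) and approved(k) THEN has_feathers(k)]. New: has_feathers(k).
Round 3: rule 3 [IF has_feathers(k) and approved(k) THEN red(k)]; rule 4 [IF has_feathers(k) THEN small(k)]. New: red(k), small(k).
Round 4: rule 2 [IF red(k) and mammal(k) THEN cold(k)]; rule 6 [IF flies(k) and small(k) THEN active(k)]. New: cold(k), active(k).
Closure: {active(k), approved(k), cold(k), flagged(k), flies(k), has_feathers(k), mammal(k), red(k), small(k), stale(k)} — 10 facts.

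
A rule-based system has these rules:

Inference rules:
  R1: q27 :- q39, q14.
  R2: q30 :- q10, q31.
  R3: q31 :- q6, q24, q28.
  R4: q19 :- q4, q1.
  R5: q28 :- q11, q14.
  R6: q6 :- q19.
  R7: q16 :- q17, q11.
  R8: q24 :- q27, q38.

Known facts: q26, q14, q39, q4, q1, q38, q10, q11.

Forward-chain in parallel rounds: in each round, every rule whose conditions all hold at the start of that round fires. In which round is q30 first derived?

4

Round 1 — R1, R4, R5, derive q27, q19, q28.
Round 2 — R6, R8, derive q6, q24.
Round 3 — R3, derive q31.
Round 4 — R2, derive q30.
q30 first appears in round 4.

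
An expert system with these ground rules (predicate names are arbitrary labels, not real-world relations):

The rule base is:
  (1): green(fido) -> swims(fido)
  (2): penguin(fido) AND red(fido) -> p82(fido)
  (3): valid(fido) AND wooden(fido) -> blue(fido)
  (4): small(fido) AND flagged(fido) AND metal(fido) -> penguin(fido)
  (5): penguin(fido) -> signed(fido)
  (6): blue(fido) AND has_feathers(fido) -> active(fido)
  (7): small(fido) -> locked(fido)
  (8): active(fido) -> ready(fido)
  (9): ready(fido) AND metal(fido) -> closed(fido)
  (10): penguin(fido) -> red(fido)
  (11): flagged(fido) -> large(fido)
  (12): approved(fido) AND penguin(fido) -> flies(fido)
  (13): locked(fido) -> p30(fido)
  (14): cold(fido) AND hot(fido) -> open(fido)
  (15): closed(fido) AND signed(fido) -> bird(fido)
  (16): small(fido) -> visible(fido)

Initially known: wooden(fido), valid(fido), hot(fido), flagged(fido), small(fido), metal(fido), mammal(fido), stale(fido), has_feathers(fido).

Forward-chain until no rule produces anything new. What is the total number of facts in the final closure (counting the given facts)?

22

[1] (3) [valid(fido) AND wooden(fido) -> blue(fido)]; (4) [small(fido) AND flagged(fido) AND metal(fido) -> penguin(fido)]; (7) [small(fido) -> locked(fido)]; (11) [flagged(fido) -> large(fido)]; (16) [small(fido) -> visible(fido)]. ⇒ new: blue(fido), penguin(fido), locked(fido), large(fido), visible(fido).
[2] (5) [penguin(fido) -> signed(fido)]; (6) [blue(fido) AND has_feathers(fido) -> active(fido)]; (10) [penguin(fido) -> red(fido)]; (13) [locked(fido) -> p30(fido)]. ⇒ new: signed(fido), active(fido), red(fido), p30(fido).
[3] (2) [penguin(fido) AND red(fido) -> p82(fido)]; (8) [active(fido) -> ready(fido)]. ⇒ new: p82(fido), ready(fido).
[4] (9) [ready(fido) AND metal(fido) -> closed(fido)]. ⇒ new: closed(fido).
[5] (15) [closed(fido) AND signed(fido) -> bird(fido)]. ⇒ new: bird(fido).
Closure: {active(fido), bird(fido), blue(fido), closed(fido), flagged(fido), has_feathers(fido), hot(fido), large(fido), locked(fido), mammal(fido), metal(fido), p30(fido), p82(fido), penguin(fido), ready(fido), red(fido), signed(fido), small(fido), stale(fido), valid(fido), visible(fido), wooden(fido)} — 22 facts.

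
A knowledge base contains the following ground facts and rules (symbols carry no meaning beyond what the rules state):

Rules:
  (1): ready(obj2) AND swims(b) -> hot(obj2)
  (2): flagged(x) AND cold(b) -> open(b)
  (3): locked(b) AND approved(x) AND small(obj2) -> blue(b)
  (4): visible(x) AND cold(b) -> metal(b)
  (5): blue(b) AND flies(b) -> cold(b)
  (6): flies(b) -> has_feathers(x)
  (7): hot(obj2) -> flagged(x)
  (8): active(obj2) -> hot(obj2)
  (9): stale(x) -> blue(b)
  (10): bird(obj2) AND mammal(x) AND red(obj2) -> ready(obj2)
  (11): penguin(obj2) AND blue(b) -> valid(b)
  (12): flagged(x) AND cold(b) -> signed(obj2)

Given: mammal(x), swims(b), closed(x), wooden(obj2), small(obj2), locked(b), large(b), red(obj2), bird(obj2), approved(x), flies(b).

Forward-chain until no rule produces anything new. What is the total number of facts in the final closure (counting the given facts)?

19

Round 1 fires (3), (6), (10), giving blue(b), has_feathers(x), ready(obj2).
Round 2 fires (1), (5), giving hot(obj2), cold(b).
Round 3 fires (7), giving flagged(x).
Round 4 fires (2), (12), giving open(b), signed(obj2).
Closure: {approved(x), bird(obj2), blue(b), closed(x), cold(b), flagged(x), flies(b), has_feathers(x), hot(obj2), large(b), locked(b), mammal(x), open(b), ready(obj2), red(obj2), signed(obj2), small(obj2), swims(b), wooden(obj2)} — 19 facts.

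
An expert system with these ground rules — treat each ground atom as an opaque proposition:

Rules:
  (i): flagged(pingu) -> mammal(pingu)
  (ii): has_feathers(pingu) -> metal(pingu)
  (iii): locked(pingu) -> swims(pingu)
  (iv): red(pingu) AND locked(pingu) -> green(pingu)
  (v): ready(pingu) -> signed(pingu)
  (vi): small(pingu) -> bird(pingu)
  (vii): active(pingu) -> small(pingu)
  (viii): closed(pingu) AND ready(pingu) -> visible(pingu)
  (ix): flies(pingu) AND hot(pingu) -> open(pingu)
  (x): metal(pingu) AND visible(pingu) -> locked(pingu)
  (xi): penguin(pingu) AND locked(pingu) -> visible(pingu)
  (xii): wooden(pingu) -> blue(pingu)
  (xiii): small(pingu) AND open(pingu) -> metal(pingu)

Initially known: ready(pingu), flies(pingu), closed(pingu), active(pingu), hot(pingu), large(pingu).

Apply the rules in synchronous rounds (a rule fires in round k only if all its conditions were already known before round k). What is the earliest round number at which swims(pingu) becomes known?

4

[1] (v) [ready(pingu) -> signed(pingu)]; (vii) [active(pingu) -> small(pingu)]; (viii) [closed(pingu) AND ready(pingu) -> visible(pingu)]; (ix) [flies(pingu) AND hot(pingu) -> open(pingu)]. ⇒ new: signed(pingu), small(pingu), visible(pingu), open(pingu).
[2] (vi) [small(pingu) -> bird(pingu)]; (xiii) [small(pingu) AND open(pingu) -> metal(pingu)]. ⇒ new: bird(pingu), metal(pingu).
[3] (x) [metal(pingu) AND visible(pingu) -> locked(pingu)]. ⇒ new: locked(pingu).
[4] (iii) [locked(pingu) -> swims(pingu)]. ⇒ new: swims(pingu).
swims(pingu) first appears in round 4.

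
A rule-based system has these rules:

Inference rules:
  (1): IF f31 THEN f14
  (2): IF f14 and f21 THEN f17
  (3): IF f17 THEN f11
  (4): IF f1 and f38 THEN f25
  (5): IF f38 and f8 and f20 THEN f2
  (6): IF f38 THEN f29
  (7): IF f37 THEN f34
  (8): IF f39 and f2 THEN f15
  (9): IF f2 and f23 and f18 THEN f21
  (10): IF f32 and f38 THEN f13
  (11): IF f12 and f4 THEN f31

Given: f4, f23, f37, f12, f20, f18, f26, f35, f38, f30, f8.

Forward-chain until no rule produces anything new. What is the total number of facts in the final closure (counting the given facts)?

19

Round 1: (5) [IF f38 and f8 and f20 THEN f2]; (6) [IF f38 THEN f29]; (7) [IF f37 THEN f34]; (11) [IF f12 and f4 THEN f31]. New: f2, f29, f34, f31.
Round 2: (1) [IF f31 THEN f14]; (9) [IF f2 and f23 and f18 THEN f21]. New: f14, f21.
Round 3: (2) [IF f14 and f21 THEN f17]. New: f17.
Round 4: (3) [IF f17 THEN f11]. New: f11.
Closure: {f11, f12, f14, f17, f18, f2, f20, f21, f23, f26, f29, f30, f31, f34, f35, f37, f38, f4, f8} — 19 facts.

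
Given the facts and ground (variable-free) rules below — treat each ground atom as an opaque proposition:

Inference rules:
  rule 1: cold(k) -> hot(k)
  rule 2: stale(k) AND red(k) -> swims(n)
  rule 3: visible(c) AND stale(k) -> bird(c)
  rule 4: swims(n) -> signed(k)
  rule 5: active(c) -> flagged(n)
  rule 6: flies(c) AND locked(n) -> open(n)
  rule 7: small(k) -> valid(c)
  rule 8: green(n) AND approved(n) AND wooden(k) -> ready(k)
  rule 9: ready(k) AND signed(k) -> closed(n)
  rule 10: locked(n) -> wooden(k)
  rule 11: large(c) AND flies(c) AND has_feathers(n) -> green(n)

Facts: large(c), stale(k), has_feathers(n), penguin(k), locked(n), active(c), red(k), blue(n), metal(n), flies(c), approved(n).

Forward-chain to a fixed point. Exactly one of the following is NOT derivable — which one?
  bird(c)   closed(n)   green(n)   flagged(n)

bird(c)

Round 1: rule 2 [stale(k) AND red(k) -> swims(n)]; rule 5 [active(c) -> flagged(n)]; rule 6 [flies(c) AND locked(n) -> open(n)]; rule 10 [locked(n) -> wooden(k)]; rule 11 [large(c) AND flies(c) AND has_feathers(n) -> green(n)]. Adds swims(n), flagged(n), open(n), wooden(k), green(n).
Round 2: rule 4 [swims(n) -> signed(k)]; rule 8 [green(n) AND approved(n) AND wooden(k) -> ready(k)]. Adds signed(k), ready(k).
Round 3: rule 9 [ready(k) AND signed(k) -> closed(n)]. Adds closed(n).
Derived: flagged(n) (round 1), green(n) (round 1), closed(n) (round 3). bird(c) never appears in any round.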